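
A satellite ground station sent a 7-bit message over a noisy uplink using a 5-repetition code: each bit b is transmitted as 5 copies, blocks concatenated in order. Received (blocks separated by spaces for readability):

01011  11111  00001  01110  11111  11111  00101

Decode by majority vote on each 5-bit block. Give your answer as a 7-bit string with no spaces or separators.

1101110

Block 1 (01011): 3 ones → 1
Block 2 (11111): 5 ones → 1
Block 3 (00001): 1 one → 0
Block 4 (01110): 3 ones → 1
Block 5 (11111): 5 ones → 1
Block 6 (11111): 5 ones → 1
Block 7 (00101): 2 ones → 0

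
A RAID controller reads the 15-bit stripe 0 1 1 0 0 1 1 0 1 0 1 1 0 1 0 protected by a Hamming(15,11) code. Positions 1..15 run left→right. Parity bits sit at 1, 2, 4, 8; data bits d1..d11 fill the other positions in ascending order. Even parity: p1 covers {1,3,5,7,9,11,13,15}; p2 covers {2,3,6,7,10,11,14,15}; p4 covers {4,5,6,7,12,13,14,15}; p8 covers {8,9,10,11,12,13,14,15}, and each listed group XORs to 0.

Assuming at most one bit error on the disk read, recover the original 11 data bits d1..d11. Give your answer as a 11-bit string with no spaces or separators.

10111011010

s1 (pos 1,3,5,7,9,11,13,15): 0⊕1⊕0⊕1⊕1⊕1⊕0⊕0 = 0
s2 (pos 2,3,6,7,10,11,14,15): 1⊕1⊕1⊕1⊕0⊕1⊕1⊕0 = 0
s4 (pos 4,5,6,7,12,13,14,15): 0⊕0⊕1⊕1⊕1⊕0⊕1⊕0 = 0
s8 (pos 8,9,10,11,12,13,14,15): 0⊕1⊕0⊕1⊕1⊕0⊕1⊕0 = 0
Syndrome s8…s1 = 0000 → no error.
Read data bits from positions 3,5,6,7,9,10,11,12,13,14,15: 10111011010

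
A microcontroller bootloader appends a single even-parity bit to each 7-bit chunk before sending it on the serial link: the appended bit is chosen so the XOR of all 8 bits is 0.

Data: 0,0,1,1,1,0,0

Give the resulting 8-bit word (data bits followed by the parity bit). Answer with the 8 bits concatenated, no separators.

XOR of the 7 data bits: 0⊕0⊕1⊕1⊕1⊕0⊕0 = 1
Parity bit = 1 (so all 8 bits XOR to 0).

00111001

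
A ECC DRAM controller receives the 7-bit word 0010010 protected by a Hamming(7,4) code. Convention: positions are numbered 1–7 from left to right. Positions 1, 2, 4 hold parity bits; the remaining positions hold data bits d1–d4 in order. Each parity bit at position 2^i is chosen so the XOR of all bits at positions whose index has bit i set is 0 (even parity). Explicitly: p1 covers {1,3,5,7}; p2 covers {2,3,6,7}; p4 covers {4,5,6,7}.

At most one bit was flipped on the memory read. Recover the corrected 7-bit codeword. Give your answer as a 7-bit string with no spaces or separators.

0010110

s1 (pos 1,3,5,7): 0⊕1⊕0⊕0 = 1
s2 (pos 2,3,6,7): 0⊕1⊕1⊕0 = 0
s4 (pos 4,5,6,7): 0⊕0⊕1⊕0 = 1
Syndrome s4…s1 = 101 → error at position 5.
Flip position 5: 0010010 → 0010110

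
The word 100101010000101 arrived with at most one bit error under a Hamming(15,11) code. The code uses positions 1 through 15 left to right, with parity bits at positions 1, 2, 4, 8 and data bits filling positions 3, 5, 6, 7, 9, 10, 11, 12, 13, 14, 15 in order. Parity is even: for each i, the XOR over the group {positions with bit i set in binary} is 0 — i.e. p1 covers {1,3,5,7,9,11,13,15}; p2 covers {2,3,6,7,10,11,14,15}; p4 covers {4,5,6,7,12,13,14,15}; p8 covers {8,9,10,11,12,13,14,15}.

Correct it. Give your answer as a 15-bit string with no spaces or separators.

100101011000101

s1 (pos 1,3,5,7,9,11,13,15): 1⊕0⊕0⊕0⊕0⊕0⊕1⊕1 = 1
s2 (pos 2,3,6,7,10,11,14,15): 0⊕0⊕1⊕0⊕0⊕0⊕0⊕1 = 0
s4 (pos 4,5,6,7,12,13,14,15): 1⊕0⊕1⊕0⊕0⊕1⊕0⊕1 = 0
s8 (pos 8,9,10,11,12,13,14,15): 1⊕0⊕0⊕0⊕0⊕1⊕0⊕1 = 1
Syndrome s8…s1 = 1001 → error at position 9.
Flip position 9: 100101010000101 → 100101011000101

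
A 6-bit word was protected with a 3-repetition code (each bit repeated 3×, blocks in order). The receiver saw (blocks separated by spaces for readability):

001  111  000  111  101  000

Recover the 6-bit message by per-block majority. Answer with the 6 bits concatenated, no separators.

010110

Block 1 (001): 1 one → 0
Block 2 (111): 3 ones → 1
Block 3 (000): 0 ones → 0
Block 4 (111): 3 ones → 1
Block 5 (101): 2 ones → 1
Block 6 (000): 0 ones → 0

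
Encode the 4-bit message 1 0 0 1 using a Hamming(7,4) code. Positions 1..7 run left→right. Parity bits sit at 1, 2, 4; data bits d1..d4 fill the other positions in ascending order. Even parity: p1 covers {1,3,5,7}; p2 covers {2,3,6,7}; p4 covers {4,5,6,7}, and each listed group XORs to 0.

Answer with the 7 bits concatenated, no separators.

Place data at non-parity positions: p1 p2 1 p4 0 0 1
p1 (pos 1,3,5,7): XOR of data positions = 1⊕0⊕1 = 0
p2 (pos 2,3,6,7): XOR of data positions = 1⊕0⊕1 = 0
p4 (pos 4,5,6,7): XOR of data positions = 0⊕0⊕1 = 1
Codeword: 0011001

0011001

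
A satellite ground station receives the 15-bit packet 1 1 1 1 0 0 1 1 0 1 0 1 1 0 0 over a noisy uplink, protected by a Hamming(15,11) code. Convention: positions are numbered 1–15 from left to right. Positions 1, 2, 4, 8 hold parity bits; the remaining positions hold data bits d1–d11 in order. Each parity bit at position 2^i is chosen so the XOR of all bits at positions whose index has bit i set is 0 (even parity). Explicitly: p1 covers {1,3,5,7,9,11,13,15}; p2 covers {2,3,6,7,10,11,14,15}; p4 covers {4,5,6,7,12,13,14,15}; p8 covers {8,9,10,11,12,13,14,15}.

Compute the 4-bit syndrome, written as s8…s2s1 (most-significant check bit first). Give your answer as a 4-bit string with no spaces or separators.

s1 (pos 1,3,5,7,9,11,13,15): 1⊕1⊕0⊕1⊕0⊕0⊕1⊕0 = 0
s2 (pos 2,3,6,7,10,11,14,15): 1⊕1⊕0⊕1⊕1⊕0⊕0⊕0 = 0
s4 (pos 4,5,6,7,12,13,14,15): 1⊕0⊕0⊕1⊕1⊕1⊕0⊕0 = 0
s8 (pos 8,9,10,11,12,13,14,15): 1⊕0⊕1⊕0⊕1⊕1⊕0⊕0 = 0
Syndrome s8…s1 = 0000 → no error.

0000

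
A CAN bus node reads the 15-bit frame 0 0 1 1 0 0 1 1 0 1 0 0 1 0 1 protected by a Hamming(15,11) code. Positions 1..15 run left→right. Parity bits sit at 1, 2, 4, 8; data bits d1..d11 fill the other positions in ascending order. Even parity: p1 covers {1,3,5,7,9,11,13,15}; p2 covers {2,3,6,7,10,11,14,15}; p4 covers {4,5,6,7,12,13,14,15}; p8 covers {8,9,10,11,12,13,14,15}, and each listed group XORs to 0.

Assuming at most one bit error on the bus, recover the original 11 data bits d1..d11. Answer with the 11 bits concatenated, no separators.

10010100101

s1 (pos 1,3,5,7,9,11,13,15): 0⊕1⊕0⊕1⊕0⊕0⊕1⊕1 = 0
s2 (pos 2,3,6,7,10,11,14,15): 0⊕1⊕0⊕1⊕1⊕0⊕0⊕1 = 0
s4 (pos 4,5,6,7,12,13,14,15): 1⊕0⊕0⊕1⊕0⊕1⊕0⊕1 = 0
s8 (pos 8,9,10,11,12,13,14,15): 1⊕0⊕1⊕0⊕0⊕1⊕0⊕1 = 0
Syndrome s8…s1 = 0000 → no error.
Read data bits from positions 3,5,6,7,9,10,11,12,13,14,15: 10010100101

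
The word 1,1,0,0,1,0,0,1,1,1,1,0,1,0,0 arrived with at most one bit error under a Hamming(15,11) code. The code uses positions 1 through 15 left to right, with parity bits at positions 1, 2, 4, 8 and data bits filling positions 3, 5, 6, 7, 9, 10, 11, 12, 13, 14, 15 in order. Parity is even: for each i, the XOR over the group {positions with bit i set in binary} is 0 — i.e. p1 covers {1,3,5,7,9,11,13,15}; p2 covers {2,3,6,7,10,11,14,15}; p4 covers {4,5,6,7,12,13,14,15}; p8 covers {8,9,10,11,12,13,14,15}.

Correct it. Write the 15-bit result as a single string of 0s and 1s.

s1 (pos 1,3,5,7,9,11,13,15): 1⊕0⊕1⊕0⊕1⊕1⊕1⊕0 = 1
s2 (pos 2,3,6,7,10,11,14,15): 1⊕0⊕0⊕0⊕1⊕1⊕0⊕0 = 1
s4 (pos 4,5,6,7,12,13,14,15): 0⊕1⊕0⊕0⊕0⊕1⊕0⊕0 = 0
s8 (pos 8,9,10,11,12,13,14,15): 1⊕1⊕1⊕1⊕0⊕1⊕0⊕0 = 1
Syndrome s8…s1 = 1011 → error at position 11.
Flip position 11: 110010011110100 → 110010011100100

110010011100100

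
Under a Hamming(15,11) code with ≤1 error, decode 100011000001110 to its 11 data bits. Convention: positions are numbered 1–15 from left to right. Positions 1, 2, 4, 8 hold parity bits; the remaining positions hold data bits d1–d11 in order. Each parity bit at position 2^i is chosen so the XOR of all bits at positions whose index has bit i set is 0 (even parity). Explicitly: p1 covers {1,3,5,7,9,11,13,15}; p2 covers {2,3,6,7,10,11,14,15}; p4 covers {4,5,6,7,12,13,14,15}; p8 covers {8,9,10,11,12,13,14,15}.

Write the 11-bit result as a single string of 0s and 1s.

s1 (pos 1,3,5,7,9,11,13,15): 1⊕0⊕1⊕0⊕0⊕0⊕1⊕0 = 1
s2 (pos 2,3,6,7,10,11,14,15): 0⊕0⊕1⊕0⊕0⊕0⊕1⊕0 = 0
s4 (pos 4,5,6,7,12,13,14,15): 0⊕1⊕1⊕0⊕1⊕1⊕1⊕0 = 1
s8 (pos 8,9,10,11,12,13,14,15): 0⊕0⊕0⊕0⊕1⊕1⊕1⊕0 = 1
Syndrome s8…s1 = 1101 → error at position 13.
Flip position 13: 100011000001110 → 100011000001010
Read data bits from positions 3,5,6,7,9,10,11,12,13,14,15: 01100001010

01100001010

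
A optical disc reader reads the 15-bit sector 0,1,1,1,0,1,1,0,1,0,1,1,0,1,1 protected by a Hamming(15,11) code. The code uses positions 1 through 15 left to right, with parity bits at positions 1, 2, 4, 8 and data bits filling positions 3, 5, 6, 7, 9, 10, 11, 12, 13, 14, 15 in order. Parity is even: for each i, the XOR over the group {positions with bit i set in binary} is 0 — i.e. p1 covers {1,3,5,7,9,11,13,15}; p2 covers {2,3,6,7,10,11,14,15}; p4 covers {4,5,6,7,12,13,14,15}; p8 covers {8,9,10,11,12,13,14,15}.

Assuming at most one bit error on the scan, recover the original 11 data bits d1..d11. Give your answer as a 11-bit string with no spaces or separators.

s1 (pos 1,3,5,7,9,11,13,15): 0⊕1⊕0⊕1⊕1⊕1⊕0⊕1 = 1
s2 (pos 2,3,6,7,10,11,14,15): 1⊕1⊕1⊕1⊕0⊕1⊕1⊕1 = 1
s4 (pos 4,5,6,7,12,13,14,15): 1⊕0⊕1⊕1⊕1⊕0⊕1⊕1 = 0
s8 (pos 8,9,10,11,12,13,14,15): 0⊕1⊕0⊕1⊕1⊕0⊕1⊕1 = 1
Syndrome s8…s1 = 1011 → error at position 11.
Flip position 11: 011101101011011 → 011101101001011
Read data bits from positions 3,5,6,7,9,10,11,12,13,14,15: 10111001011

10111001011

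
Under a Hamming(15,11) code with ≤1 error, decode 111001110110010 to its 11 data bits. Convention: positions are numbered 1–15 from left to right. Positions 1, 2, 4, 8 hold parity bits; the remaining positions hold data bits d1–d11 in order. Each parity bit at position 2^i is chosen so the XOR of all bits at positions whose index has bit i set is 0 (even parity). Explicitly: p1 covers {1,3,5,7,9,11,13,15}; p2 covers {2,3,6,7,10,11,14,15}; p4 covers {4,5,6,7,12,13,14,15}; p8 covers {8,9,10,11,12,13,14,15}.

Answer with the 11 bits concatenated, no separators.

s1 (pos 1,3,5,7,9,11,13,15): 1⊕1⊕0⊕1⊕0⊕1⊕0⊕0 = 0
s2 (pos 2,3,6,7,10,11,14,15): 1⊕1⊕1⊕1⊕1⊕1⊕1⊕0 = 1
s4 (pos 4,5,6,7,12,13,14,15): 0⊕0⊕1⊕1⊕0⊕0⊕1⊕0 = 1
s8 (pos 8,9,10,11,12,13,14,15): 1⊕0⊕1⊕1⊕0⊕0⊕1⊕0 = 0
Syndrome s8…s1 = 0110 → error at position 6.
Flip position 6: 111001110110010 → 111000110110010
Read data bits from positions 3,5,6,7,9,10,11,12,13,14,15: 10010110010

10010110010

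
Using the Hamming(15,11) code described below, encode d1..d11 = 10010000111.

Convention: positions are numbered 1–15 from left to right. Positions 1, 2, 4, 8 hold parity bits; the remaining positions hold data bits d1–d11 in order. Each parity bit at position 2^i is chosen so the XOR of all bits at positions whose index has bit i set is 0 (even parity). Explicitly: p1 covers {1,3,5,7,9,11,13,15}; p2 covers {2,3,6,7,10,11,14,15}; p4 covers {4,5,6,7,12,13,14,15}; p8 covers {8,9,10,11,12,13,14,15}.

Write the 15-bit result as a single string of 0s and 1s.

Place data at non-parity positions: p1 p2 1 p4 0 0 1 p8 0 0 0 0 1 1 1
p1 (pos 1,3,5,7,9,11,13,15): XOR of data positions = 1⊕0⊕1⊕0⊕0⊕1⊕1 = 0
p2 (pos 2,3,6,7,10,11,14,15): XOR of data positions = 1⊕0⊕1⊕0⊕0⊕1⊕1 = 0
p4 (pos 4,5,6,7,12,13,14,15): XOR of data positions = 0⊕0⊕1⊕0⊕1⊕1⊕1 = 0
p8 (pos 8,9,10,11,12,13,14,15): XOR of data positions = 0⊕0⊕0⊕0⊕1⊕1⊕1 = 1
Codeword: 001000110000111

001000110000111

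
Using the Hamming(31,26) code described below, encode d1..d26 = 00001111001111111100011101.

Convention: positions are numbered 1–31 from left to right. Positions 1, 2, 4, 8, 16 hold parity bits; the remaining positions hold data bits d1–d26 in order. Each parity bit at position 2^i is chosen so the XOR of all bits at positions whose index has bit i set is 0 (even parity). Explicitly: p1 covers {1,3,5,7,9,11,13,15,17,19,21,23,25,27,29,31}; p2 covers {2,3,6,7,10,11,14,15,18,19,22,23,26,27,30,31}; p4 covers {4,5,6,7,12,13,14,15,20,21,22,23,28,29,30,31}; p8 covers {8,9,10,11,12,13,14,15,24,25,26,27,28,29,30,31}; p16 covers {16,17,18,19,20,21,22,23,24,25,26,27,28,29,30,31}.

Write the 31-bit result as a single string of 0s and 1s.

Place data at non-parity positions: p1 p2 0 p4 0 0 0 p8 1 1 1 1 0 0 1 p16 1 1 1 1 1 1 1 0 0 0 1 1 1 0 1
p1 (pos 1,3,5,7,9,11,13,15,17,19,21,23,25,27,29,31): XOR of data positions = 0⊕0⊕0⊕1⊕1⊕0⊕1⊕1⊕1⊕1⊕1⊕0⊕1⊕1⊕1 = 0
p2 (pos 2,3,6,7,10,11,14,15,18,19,22,23,26,27,30,31): XOR of data positions = 0⊕0⊕0⊕1⊕1⊕0⊕1⊕1⊕1⊕1⊕1⊕0⊕1⊕0⊕1 = 1
p4 (pos 4,5,6,7,12,13,14,15,20,21,22,23,28,29,30,31): XOR of data positions = 0⊕0⊕0⊕1⊕0⊕0⊕1⊕1⊕1⊕1⊕1⊕1⊕1⊕0⊕1 = 1
p8 (pos 8,9,10,11,12,13,14,15,24,25,26,27,28,29,30,31): XOR of data positions = 1⊕1⊕1⊕1⊕0⊕0⊕1⊕0⊕0⊕0⊕1⊕1⊕1⊕0⊕1 = 1
p16 (pos 16,17,18,19,20,21,22,23,24,25,26,27,28,29,30,31): XOR of data positions = 1⊕1⊕1⊕1⊕1⊕1⊕1⊕0⊕0⊕0⊕1⊕1⊕1⊕0⊕1 = 1
Codeword: 0101000111110011111111100011101

0101000111110011111111100011101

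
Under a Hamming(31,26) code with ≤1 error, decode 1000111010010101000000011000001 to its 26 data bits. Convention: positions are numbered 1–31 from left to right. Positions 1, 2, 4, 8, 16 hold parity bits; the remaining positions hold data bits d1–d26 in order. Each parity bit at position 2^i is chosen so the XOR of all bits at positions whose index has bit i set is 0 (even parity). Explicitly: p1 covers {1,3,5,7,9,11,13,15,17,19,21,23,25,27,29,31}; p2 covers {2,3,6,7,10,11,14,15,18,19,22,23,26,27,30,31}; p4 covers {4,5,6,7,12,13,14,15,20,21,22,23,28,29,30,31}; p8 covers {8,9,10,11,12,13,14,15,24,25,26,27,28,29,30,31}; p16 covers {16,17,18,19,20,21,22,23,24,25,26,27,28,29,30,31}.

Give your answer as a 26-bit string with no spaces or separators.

01111001010000000011000001

s1 (pos 1,3,5,7,9,11,13,15,17,19,21,23,25,27,29,31): 1⊕0⊕1⊕1⊕1⊕0⊕0⊕0⊕0⊕0⊕0⊕0⊕1⊕0⊕0⊕1 = 0
s2 (pos 2,3,6,7,10,11,14,15,18,19,22,23,26,27,30,31): 0⊕0⊕1⊕1⊕0⊕0⊕1⊕0⊕0⊕0⊕0⊕0⊕0⊕0⊕0⊕1 = 0
s4 (pos 4,5,6,7,12,13,14,15,20,21,22,23,28,29,30,31): 0⊕1⊕1⊕1⊕1⊕0⊕1⊕0⊕0⊕0⊕0⊕0⊕0⊕0⊕0⊕1 = 0
s8 (pos 8,9,10,11,12,13,14,15,24,25,26,27,28,29,30,31): 0⊕1⊕0⊕0⊕1⊕0⊕1⊕0⊕1⊕1⊕0⊕0⊕0⊕0⊕0⊕1 = 0
s16 (pos 16,17,18,19,20,21,22,23,24,25,26,27,28,29,30,31): 1⊕0⊕0⊕0⊕0⊕0⊕0⊕0⊕1⊕1⊕0⊕0⊕0⊕0⊕0⊕1 = 0
Syndrome s16…s1 = 00000 → no error.
Read data bits from positions 3,5,6,7,9,10,11,12,13,14,15,17,18,19,20,21,22,23,24,25,26,27,28,29,30,31: 01111001010000000011000001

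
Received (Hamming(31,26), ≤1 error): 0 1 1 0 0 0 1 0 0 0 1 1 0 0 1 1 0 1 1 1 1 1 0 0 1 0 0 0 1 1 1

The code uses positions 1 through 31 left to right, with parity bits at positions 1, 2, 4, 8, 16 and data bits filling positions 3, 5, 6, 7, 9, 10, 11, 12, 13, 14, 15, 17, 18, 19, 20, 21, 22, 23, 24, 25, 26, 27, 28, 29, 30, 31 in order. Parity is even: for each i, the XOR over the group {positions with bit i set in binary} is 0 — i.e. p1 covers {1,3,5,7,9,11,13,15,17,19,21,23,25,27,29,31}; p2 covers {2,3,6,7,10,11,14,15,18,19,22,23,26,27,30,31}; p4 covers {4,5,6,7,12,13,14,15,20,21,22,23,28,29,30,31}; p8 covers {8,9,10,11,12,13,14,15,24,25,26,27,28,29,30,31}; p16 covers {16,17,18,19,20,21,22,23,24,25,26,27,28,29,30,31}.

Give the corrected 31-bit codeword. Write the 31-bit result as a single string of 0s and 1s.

0110001000111011011111001000111

s1 (pos 1,3,5,7,9,11,13,15,17,19,21,23,25,27,29,31): 0⊕1⊕0⊕1⊕0⊕1⊕0⊕1⊕0⊕1⊕1⊕0⊕1⊕0⊕1⊕1 = 1
s2 (pos 2,3,6,7,10,11,14,15,18,19,22,23,26,27,30,31): 1⊕1⊕0⊕1⊕0⊕1⊕0⊕1⊕1⊕1⊕1⊕0⊕0⊕0⊕1⊕1 = 0
s4 (pos 4,5,6,7,12,13,14,15,20,21,22,23,28,29,30,31): 0⊕0⊕0⊕1⊕1⊕0⊕0⊕1⊕1⊕1⊕1⊕0⊕0⊕1⊕1⊕1 = 1
s8 (pos 8,9,10,11,12,13,14,15,24,25,26,27,28,29,30,31): 0⊕0⊕0⊕1⊕1⊕0⊕0⊕1⊕0⊕1⊕0⊕0⊕0⊕1⊕1⊕1 = 1
s16 (pos 16,17,18,19,20,21,22,23,24,25,26,27,28,29,30,31): 1⊕0⊕1⊕1⊕1⊕1⊕1⊕0⊕0⊕1⊕0⊕0⊕0⊕1⊕1⊕1 = 0
Syndrome s16…s1 = 01101 → error at position 13.
Flip position 13: 0110001000110011011111001000111 → 0110001000111011011111001000111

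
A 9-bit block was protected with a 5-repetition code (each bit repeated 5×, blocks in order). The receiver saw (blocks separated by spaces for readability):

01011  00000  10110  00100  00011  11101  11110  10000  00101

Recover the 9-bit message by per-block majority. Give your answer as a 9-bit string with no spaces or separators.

101001100

Block 1 (01011): 3 ones → 1
Block 2 (00000): 0 ones → 0
Block 3 (10110): 3 ones → 1
Block 4 (00100): 1 one → 0
Block 5 (00011): 2 ones → 0
Block 6 (11101): 4 ones → 1
Block 7 (11110): 4 ones → 1
Block 8 (10000): 1 one → 0
Block 9 (00101): 2 ones → 0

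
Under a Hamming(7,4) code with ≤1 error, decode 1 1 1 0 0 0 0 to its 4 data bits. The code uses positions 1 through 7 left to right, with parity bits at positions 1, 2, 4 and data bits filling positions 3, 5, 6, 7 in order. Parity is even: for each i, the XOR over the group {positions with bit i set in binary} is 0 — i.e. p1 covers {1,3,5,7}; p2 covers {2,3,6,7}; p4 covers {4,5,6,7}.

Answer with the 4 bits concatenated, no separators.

s1 (pos 1,3,5,7): 1⊕1⊕0⊕0 = 0
s2 (pos 2,3,6,7): 1⊕1⊕0⊕0 = 0
s4 (pos 4,5,6,7): 0⊕0⊕0⊕0 = 0
Syndrome s4…s1 = 000 → no error.
Read data bits from positions 3,5,6,7: 1000

1000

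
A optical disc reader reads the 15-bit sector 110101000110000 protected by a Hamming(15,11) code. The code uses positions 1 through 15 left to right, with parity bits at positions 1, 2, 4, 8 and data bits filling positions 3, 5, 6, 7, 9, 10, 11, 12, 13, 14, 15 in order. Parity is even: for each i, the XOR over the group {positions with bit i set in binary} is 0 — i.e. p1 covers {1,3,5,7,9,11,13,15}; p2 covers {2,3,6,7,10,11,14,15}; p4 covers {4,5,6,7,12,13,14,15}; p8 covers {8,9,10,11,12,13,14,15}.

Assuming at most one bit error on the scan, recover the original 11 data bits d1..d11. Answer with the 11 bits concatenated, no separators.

s1 (pos 1,3,5,7,9,11,13,15): 1⊕0⊕0⊕0⊕0⊕1⊕0⊕0 = 0
s2 (pos 2,3,6,7,10,11,14,15): 1⊕0⊕1⊕0⊕1⊕1⊕0⊕0 = 0
s4 (pos 4,5,6,7,12,13,14,15): 1⊕0⊕1⊕0⊕0⊕0⊕0⊕0 = 0
s8 (pos 8,9,10,11,12,13,14,15): 0⊕0⊕1⊕1⊕0⊕0⊕0⊕0 = 0
Syndrome s8…s1 = 0000 → no error.
Read data bits from positions 3,5,6,7,9,10,11,12,13,14,15: 00100110000

00100110000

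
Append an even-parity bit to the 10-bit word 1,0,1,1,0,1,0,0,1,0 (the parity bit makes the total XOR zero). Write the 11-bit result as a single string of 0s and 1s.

XOR of the 10 data bits: 1⊕0⊕1⊕1⊕0⊕1⊕0⊕0⊕1⊕0 = 1
Parity bit = 1 (so all 11 bits XOR to 0).

10110100101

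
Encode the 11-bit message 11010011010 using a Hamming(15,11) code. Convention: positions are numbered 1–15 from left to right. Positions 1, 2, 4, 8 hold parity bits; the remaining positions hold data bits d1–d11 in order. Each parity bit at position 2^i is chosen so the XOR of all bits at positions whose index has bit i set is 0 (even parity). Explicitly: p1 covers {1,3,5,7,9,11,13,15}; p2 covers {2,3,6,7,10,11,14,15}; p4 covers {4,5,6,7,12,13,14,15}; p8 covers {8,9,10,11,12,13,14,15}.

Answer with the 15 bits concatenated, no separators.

Place data at non-parity positions: p1 p2 1 p4 1 0 1 p8 0 0 1 1 0 1 0
p1 (pos 1,3,5,7,9,11,13,15): XOR of data positions = 1⊕1⊕1⊕0⊕1⊕0⊕0 = 0
p2 (pos 2,3,6,7,10,11,14,15): XOR of data positions = 1⊕0⊕1⊕0⊕1⊕1⊕0 = 0
p4 (pos 4,5,6,7,12,13,14,15): XOR of data positions = 1⊕0⊕1⊕1⊕0⊕1⊕0 = 0
p8 (pos 8,9,10,11,12,13,14,15): XOR of data positions = 0⊕0⊕1⊕1⊕0⊕1⊕0 = 1
Codeword: 001010110011010

001010110011010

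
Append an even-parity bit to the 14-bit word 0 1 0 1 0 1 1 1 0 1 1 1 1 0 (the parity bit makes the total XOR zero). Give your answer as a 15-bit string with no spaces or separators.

010101110111101

XOR of the 14 data bits: 0⊕1⊕0⊕1⊕0⊕1⊕1⊕1⊕0⊕1⊕1⊕1⊕1⊕0 = 1
Parity bit = 1 (so all 15 bits XOR to 0).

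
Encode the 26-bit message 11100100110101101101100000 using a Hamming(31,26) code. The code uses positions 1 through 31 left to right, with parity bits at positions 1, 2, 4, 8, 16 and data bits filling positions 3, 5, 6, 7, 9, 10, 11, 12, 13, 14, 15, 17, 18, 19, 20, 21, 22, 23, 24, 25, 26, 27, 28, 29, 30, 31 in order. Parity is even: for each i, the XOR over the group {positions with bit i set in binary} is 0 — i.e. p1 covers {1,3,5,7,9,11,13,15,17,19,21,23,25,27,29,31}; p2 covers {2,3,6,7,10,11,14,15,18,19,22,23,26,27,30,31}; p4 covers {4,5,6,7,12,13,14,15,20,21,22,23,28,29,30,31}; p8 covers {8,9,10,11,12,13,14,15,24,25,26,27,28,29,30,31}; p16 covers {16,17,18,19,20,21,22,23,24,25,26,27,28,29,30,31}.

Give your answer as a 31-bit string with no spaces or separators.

1011110101001101101101101100000

Place data at non-parity positions: p1 p2 1 p4 1 1 0 p8 0 1 0 0 1 1 0 p16 1 0 1 1 0 1 1 0 1 1 0 0 0 0 0
p1 (pos 1,3,5,7,9,11,13,15,17,19,21,23,25,27,29,31): XOR of data positions = 1⊕1⊕0⊕0⊕0⊕1⊕0⊕1⊕1⊕0⊕1⊕1⊕0⊕0⊕0 = 1
p2 (pos 2,3,6,7,10,11,14,15,18,19,22,23,26,27,30,31): XOR of data positions = 1⊕1⊕0⊕1⊕0⊕1⊕0⊕0⊕1⊕1⊕1⊕1⊕0⊕0⊕0 = 0
p4 (pos 4,5,6,7,12,13,14,15,20,21,22,23,28,29,30,31): XOR of data positions = 1⊕1⊕0⊕0⊕1⊕1⊕0⊕1⊕0⊕1⊕1⊕0⊕0⊕0⊕0 = 1
p8 (pos 8,9,10,11,12,13,14,15,24,25,26,27,28,29,30,31): XOR of data positions = 0⊕1⊕0⊕0⊕1⊕1⊕0⊕0⊕1⊕1⊕0⊕0⊕0⊕0⊕0 = 1
p16 (pos 16,17,18,19,20,21,22,23,24,25,26,27,28,29,30,31): XOR of data positions = 1⊕0⊕1⊕1⊕0⊕1⊕1⊕0⊕1⊕1⊕0⊕0⊕0⊕0⊕0 = 1
Codeword: 1011110101001101101101101100000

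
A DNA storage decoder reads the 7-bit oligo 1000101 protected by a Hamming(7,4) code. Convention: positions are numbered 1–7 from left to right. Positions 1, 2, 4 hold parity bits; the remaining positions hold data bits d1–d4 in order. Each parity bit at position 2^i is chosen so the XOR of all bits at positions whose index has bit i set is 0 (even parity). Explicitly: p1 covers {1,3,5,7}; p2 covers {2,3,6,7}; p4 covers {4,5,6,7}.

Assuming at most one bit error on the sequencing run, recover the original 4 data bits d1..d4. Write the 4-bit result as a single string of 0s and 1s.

1101

s1 (pos 1,3,5,7): 1⊕0⊕1⊕1 = 1
s2 (pos 2,3,6,7): 0⊕0⊕0⊕1 = 1
s4 (pos 4,5,6,7): 0⊕1⊕0⊕1 = 0
Syndrome s4…s1 = 011 → error at position 3.
Flip position 3: 1000101 → 1010101
Read data bits from positions 3,5,6,7: 1101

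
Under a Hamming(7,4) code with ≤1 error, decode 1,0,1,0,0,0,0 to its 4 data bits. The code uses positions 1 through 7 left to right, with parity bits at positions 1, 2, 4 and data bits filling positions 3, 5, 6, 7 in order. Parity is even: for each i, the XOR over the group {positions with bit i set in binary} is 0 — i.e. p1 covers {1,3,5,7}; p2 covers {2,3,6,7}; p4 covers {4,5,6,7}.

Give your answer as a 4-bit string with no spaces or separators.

s1 (pos 1,3,5,7): 1⊕1⊕0⊕0 = 0
s2 (pos 2,3,6,7): 0⊕1⊕0⊕0 = 1
s4 (pos 4,5,6,7): 0⊕0⊕0⊕0 = 0
Syndrome s4…s1 = 010 → error at position 2.
Flip position 2: 1010000 → 1110000
Read data bits from positions 3,5,6,7: 1000

1000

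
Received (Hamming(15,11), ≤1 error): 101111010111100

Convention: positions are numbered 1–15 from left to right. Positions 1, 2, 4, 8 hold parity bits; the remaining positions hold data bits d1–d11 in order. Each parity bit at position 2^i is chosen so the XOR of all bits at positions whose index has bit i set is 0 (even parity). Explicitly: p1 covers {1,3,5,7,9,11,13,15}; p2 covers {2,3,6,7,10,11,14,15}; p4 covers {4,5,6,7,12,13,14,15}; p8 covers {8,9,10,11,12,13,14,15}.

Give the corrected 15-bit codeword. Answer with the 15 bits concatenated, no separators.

s1 (pos 1,3,5,7,9,11,13,15): 1⊕1⊕1⊕0⊕0⊕1⊕1⊕0 = 1
s2 (pos 2,3,6,7,10,11,14,15): 0⊕1⊕1⊕0⊕1⊕1⊕0⊕0 = 0
s4 (pos 4,5,6,7,12,13,14,15): 1⊕1⊕1⊕0⊕1⊕1⊕0⊕0 = 1
s8 (pos 8,9,10,11,12,13,14,15): 1⊕0⊕1⊕1⊕1⊕1⊕0⊕0 = 1
Syndrome s8…s1 = 1101 → error at position 13.
Flip position 13: 101111010111100 → 101111010111000

101111010111000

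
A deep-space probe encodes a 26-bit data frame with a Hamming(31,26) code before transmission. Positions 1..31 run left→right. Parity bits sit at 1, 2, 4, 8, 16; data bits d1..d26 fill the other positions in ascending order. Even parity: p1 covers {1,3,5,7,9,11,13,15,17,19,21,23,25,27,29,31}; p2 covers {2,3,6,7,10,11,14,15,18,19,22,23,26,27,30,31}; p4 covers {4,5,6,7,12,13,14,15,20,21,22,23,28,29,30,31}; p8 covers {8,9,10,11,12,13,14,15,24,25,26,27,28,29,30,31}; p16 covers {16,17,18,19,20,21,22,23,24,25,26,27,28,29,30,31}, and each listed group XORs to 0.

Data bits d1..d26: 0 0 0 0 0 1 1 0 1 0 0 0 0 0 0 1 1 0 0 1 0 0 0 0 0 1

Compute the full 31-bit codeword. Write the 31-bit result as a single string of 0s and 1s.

1000000101101000000011001000001

Place data at non-parity positions: p1 p2 0 p4 0 0 0 p8 0 1 1 0 1 0 0 p16 0 0 0 0 1 1 0 0 1 0 0 0 0 0 1
p1 (pos 1,3,5,7,9,11,13,15,17,19,21,23,25,27,29,31): XOR of data positions = 0⊕0⊕0⊕0⊕1⊕1⊕0⊕0⊕0⊕1⊕0⊕1⊕0⊕0⊕1 = 1
p2 (pos 2,3,6,7,10,11,14,15,18,19,22,23,26,27,30,31): XOR of data positions = 0⊕0⊕0⊕1⊕1⊕0⊕0⊕0⊕0⊕1⊕0⊕0⊕0⊕0⊕1 = 0
p4 (pos 4,5,6,7,12,13,14,15,20,21,22,23,28,29,30,31): XOR of data positions = 0⊕0⊕0⊕0⊕1⊕0⊕0⊕0⊕1⊕1⊕0⊕0⊕0⊕0⊕1 = 0
p8 (pos 8,9,10,11,12,13,14,15,24,25,26,27,28,29,30,31): XOR of data positions = 0⊕1⊕1⊕0⊕1⊕0⊕0⊕0⊕1⊕0⊕0⊕0⊕0⊕0⊕1 = 1
p16 (pos 16,17,18,19,20,21,22,23,24,25,26,27,28,29,30,31): XOR of data positions = 0⊕0⊕0⊕0⊕1⊕1⊕0⊕0⊕1⊕0⊕0⊕0⊕0⊕0⊕1 = 0
Codeword: 1000000101101000000011001000001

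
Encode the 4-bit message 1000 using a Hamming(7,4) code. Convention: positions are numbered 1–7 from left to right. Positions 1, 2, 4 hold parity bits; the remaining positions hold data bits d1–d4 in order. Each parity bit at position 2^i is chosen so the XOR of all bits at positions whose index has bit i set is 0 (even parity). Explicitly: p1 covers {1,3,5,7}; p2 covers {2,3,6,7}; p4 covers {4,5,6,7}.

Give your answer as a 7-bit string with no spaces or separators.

1110000

Place data at non-parity positions: p1 p2 1 p4 0 0 0
p1 (pos 1,3,5,7): XOR of data positions = 1⊕0⊕0 = 1
p2 (pos 2,3,6,7): XOR of data positions = 1⊕0⊕0 = 1
p4 (pos 4,5,6,7): XOR of data positions = 0⊕0⊕0 = 0
Codeword: 1110000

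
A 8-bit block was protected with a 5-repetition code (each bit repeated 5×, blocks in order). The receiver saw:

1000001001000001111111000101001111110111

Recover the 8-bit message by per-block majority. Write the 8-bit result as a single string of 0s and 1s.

00010011

Block 1 (10000): 1 one → 0
Block 2 (01001): 2 ones → 0
Block 3 (00000): 0 ones → 0
Block 4 (11111): 5 ones → 1
Block 5 (11000): 2 ones → 0
Block 6 (10100): 2 ones → 0
Block 7 (11111): 5 ones → 1
Block 8 (10111): 4 ones → 1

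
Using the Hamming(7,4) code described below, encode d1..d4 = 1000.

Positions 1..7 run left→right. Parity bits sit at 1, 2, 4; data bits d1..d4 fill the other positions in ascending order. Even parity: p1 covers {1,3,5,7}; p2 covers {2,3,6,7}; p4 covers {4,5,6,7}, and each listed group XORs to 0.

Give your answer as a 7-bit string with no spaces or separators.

Place data at non-parity positions: p1 p2 1 p4 0 0 0
p1 (pos 1,3,5,7): XOR of data positions = 1⊕0⊕0 = 1
p2 (pos 2,3,6,7): XOR of data positions = 1⊕0⊕0 = 1
p4 (pos 4,5,6,7): XOR of data positions = 0⊕0⊕0 = 0
Codeword: 1110000

1110000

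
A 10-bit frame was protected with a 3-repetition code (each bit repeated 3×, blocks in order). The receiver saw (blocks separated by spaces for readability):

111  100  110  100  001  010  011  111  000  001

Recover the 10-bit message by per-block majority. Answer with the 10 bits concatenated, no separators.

Block 1 (111): 3 ones → 1
Block 2 (100): 1 one → 0
Block 3 (110): 2 ones → 1
Block 4 (100): 1 one → 0
Block 5 (001): 1 one → 0
Block 6 (010): 1 one → 0
Block 7 (011): 2 ones → 1
Block 8 (111): 3 ones → 1
Block 9 (000): 0 ones → 0
Block 10 (001): 1 one → 0

1010001100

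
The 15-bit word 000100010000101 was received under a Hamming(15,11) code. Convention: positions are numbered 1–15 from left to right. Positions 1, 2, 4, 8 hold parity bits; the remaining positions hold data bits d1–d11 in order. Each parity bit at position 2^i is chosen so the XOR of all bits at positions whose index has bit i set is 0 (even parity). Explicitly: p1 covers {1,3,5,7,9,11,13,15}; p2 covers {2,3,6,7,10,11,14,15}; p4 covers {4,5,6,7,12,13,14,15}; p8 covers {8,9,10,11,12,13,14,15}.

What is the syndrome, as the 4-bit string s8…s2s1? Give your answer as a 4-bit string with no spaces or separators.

s1 (pos 1,3,5,7,9,11,13,15): 0⊕0⊕0⊕0⊕0⊕0⊕1⊕1 = 0
s2 (pos 2,3,6,7,10,11,14,15): 0⊕0⊕0⊕0⊕0⊕0⊕0⊕1 = 1
s4 (pos 4,5,6,7,12,13,14,15): 1⊕0⊕0⊕0⊕0⊕1⊕0⊕1 = 1
s8 (pos 8,9,10,11,12,13,14,15): 1⊕0⊕0⊕0⊕0⊕1⊕0⊕1 = 1
Syndrome s8…s1 = 1110 → error at position 14.

1110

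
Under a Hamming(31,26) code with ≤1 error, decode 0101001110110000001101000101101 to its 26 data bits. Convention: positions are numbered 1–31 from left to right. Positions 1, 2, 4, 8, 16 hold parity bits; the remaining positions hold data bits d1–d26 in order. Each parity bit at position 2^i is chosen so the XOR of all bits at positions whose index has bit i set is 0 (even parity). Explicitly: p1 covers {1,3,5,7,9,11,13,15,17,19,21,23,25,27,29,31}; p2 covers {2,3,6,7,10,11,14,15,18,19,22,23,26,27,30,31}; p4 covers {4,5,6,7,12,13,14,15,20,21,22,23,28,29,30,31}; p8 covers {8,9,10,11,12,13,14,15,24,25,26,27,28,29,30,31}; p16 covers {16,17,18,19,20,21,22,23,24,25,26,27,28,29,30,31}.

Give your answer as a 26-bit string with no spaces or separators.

s1 (pos 1,3,5,7,9,11,13,15,17,19,21,23,25,27,29,31): 0⊕0⊕0⊕1⊕1⊕1⊕0⊕0⊕0⊕1⊕0⊕0⊕0⊕0⊕1⊕1 = 0
s2 (pos 2,3,6,7,10,11,14,15,18,19,22,23,26,27,30,31): 1⊕0⊕0⊕1⊕0⊕1⊕0⊕0⊕0⊕1⊕1⊕0⊕1⊕0⊕0⊕1 = 1
s4 (pos 4,5,6,7,12,13,14,15,20,21,22,23,28,29,30,31): 1⊕0⊕0⊕1⊕1⊕0⊕0⊕0⊕1⊕0⊕1⊕0⊕1⊕1⊕0⊕1 = 0
s8 (pos 8,9,10,11,12,13,14,15,24,25,26,27,28,29,30,31): 1⊕1⊕0⊕1⊕1⊕0⊕0⊕0⊕0⊕0⊕1⊕0⊕1⊕1⊕0⊕1 = 0
s16 (pos 16,17,18,19,20,21,22,23,24,25,26,27,28,29,30,31): 0⊕0⊕0⊕1⊕1⊕0⊕1⊕0⊕0⊕0⊕1⊕0⊕1⊕1⊕0⊕1 = 1
Syndrome s16…s1 = 10010 → error at position 18.
Flip position 18: 0101001110110000001101000101101 → 0101001110110000011101000101101
Read data bits from positions 3,5,6,7,9,10,11,12,13,14,15,17,18,19,20,21,22,23,24,25,26,27,28,29,30,31: 00011011000011101000101101

00011011000011101000101101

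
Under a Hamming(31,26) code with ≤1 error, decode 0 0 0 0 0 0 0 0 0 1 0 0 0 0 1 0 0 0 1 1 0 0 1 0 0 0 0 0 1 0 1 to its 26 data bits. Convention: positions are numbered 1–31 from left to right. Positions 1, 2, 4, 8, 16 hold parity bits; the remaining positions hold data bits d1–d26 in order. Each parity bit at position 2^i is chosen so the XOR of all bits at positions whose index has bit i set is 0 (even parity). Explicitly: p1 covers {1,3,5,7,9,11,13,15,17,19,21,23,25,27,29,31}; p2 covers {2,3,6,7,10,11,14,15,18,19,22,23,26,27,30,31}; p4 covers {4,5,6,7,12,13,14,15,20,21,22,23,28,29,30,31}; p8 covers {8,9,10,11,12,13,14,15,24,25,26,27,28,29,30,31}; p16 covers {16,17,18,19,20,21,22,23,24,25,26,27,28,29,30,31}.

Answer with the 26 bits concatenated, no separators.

00000100001001100000000101

s1 (pos 1,3,5,7,9,11,13,15,17,19,21,23,25,27,29,31): 0⊕0⊕0⊕0⊕0⊕0⊕0⊕1⊕0⊕1⊕0⊕1⊕0⊕0⊕1⊕1 = 1
s2 (pos 2,3,6,7,10,11,14,15,18,19,22,23,26,27,30,31): 0⊕0⊕0⊕0⊕1⊕0⊕0⊕1⊕0⊕1⊕0⊕1⊕0⊕0⊕0⊕1 = 1
s4 (pos 4,5,6,7,12,13,14,15,20,21,22,23,28,29,30,31): 0⊕0⊕0⊕0⊕0⊕0⊕0⊕1⊕1⊕0⊕0⊕1⊕0⊕1⊕0⊕1 = 1
s8 (pos 8,9,10,11,12,13,14,15,24,25,26,27,28,29,30,31): 0⊕0⊕1⊕0⊕0⊕0⊕0⊕1⊕0⊕0⊕0⊕0⊕0⊕1⊕0⊕1 = 0
s16 (pos 16,17,18,19,20,21,22,23,24,25,26,27,28,29,30,31): 0⊕0⊕0⊕1⊕1⊕0⊕0⊕1⊕0⊕0⊕0⊕0⊕0⊕1⊕0⊕1 = 1
Syndrome s16…s1 = 10111 → error at position 23.
Flip position 23: 0000000001000010001100100000101 → 0000000001000010001100000000101
Read data bits from positions 3,5,6,7,9,10,11,12,13,14,15,17,18,19,20,21,22,23,24,25,26,27,28,29,30,31: 00000100001001100000000101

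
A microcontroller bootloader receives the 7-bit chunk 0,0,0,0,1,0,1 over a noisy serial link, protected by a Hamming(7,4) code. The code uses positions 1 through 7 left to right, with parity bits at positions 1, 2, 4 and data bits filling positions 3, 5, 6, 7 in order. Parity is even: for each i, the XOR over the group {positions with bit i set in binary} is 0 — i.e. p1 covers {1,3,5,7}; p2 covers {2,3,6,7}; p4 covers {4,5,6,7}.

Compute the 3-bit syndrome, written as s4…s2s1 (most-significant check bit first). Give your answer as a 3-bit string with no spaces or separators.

010

s1 (pos 1,3,5,7): 0⊕0⊕1⊕1 = 0
s2 (pos 2,3,6,7): 0⊕0⊕0⊕1 = 1
s4 (pos 4,5,6,7): 0⊕1⊕0⊕1 = 0
Syndrome s4…s1 = 010 → error at position 2.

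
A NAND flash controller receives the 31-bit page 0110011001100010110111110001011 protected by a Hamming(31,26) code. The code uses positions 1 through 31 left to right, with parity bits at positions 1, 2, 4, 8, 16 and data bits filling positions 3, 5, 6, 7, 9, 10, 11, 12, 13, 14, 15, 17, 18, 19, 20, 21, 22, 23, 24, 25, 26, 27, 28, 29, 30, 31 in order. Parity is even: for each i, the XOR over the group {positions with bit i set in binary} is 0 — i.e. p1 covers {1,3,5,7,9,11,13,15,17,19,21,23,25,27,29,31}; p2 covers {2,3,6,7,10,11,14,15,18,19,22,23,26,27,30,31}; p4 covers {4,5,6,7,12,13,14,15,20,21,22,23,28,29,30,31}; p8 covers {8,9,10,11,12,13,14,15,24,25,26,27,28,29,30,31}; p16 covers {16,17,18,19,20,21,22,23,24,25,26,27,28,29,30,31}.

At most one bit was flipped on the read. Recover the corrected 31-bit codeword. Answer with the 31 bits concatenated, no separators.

s1 (pos 1,3,5,7,9,11,13,15,17,19,21,23,25,27,29,31): 0⊕1⊕0⊕1⊕0⊕1⊕0⊕1⊕1⊕0⊕1⊕1⊕0⊕0⊕0⊕1 = 0
s2 (pos 2,3,6,7,10,11,14,15,18,19,22,23,26,27,30,31): 1⊕1⊕1⊕1⊕1⊕1⊕0⊕1⊕1⊕0⊕1⊕1⊕0⊕0⊕1⊕1 = 0
s4 (pos 4,5,6,7,12,13,14,15,20,21,22,23,28,29,30,31): 0⊕0⊕1⊕1⊕0⊕0⊕0⊕1⊕1⊕1⊕1⊕1⊕1⊕0⊕1⊕1 = 0
s8 (pos 8,9,10,11,12,13,14,15,24,25,26,27,28,29,30,31): 0⊕0⊕1⊕1⊕0⊕0⊕0⊕1⊕1⊕0⊕0⊕0⊕1⊕0⊕1⊕1 = 1
s16 (pos 16,17,18,19,20,21,22,23,24,25,26,27,28,29,30,31): 0⊕1⊕1⊕0⊕1⊕1⊕1⊕1⊕1⊕0⊕0⊕0⊕1⊕0⊕1⊕1 = 0
Syndrome s16…s1 = 01000 → error at position 8.
Flip position 8: 0110011001100010110111110001011 → 0110011101100010110111110001011

0110011101100010110111110001011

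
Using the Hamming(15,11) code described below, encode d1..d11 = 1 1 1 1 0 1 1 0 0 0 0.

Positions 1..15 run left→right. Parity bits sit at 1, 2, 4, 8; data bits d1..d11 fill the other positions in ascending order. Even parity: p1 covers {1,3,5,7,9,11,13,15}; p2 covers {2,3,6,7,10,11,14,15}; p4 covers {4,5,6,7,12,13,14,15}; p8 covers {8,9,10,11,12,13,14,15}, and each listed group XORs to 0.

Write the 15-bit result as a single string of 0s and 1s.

Place data at non-parity positions: p1 p2 1 p4 1 1 1 p8 0 1 1 0 0 0 0
p1 (pos 1,3,5,7,9,11,13,15): XOR of data positions = 1⊕1⊕1⊕0⊕1⊕0⊕0 = 0
p2 (pos 2,3,6,7,10,11,14,15): XOR of data positions = 1⊕1⊕1⊕1⊕1⊕0⊕0 = 1
p4 (pos 4,5,6,7,12,13,14,15): XOR of data positions = 1⊕1⊕1⊕0⊕0⊕0⊕0 = 1
p8 (pos 8,9,10,11,12,13,14,15): XOR of data positions = 0⊕1⊕1⊕0⊕0⊕0⊕0 = 0
Codeword: 011111100110000

011111100110000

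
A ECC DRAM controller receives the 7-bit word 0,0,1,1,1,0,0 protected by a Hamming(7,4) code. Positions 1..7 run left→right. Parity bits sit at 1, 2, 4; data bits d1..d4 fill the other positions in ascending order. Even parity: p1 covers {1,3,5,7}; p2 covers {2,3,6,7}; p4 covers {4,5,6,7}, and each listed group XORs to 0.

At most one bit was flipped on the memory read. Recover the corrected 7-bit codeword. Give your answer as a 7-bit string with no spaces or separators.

s1 (pos 1,3,5,7): 0⊕1⊕1⊕0 = 0
s2 (pos 2,3,6,7): 0⊕1⊕0⊕0 = 1
s4 (pos 4,5,6,7): 1⊕1⊕0⊕0 = 0
Syndrome s4…s1 = 010 → error at position 2.
Flip position 2: 0011100 → 0111100

0111100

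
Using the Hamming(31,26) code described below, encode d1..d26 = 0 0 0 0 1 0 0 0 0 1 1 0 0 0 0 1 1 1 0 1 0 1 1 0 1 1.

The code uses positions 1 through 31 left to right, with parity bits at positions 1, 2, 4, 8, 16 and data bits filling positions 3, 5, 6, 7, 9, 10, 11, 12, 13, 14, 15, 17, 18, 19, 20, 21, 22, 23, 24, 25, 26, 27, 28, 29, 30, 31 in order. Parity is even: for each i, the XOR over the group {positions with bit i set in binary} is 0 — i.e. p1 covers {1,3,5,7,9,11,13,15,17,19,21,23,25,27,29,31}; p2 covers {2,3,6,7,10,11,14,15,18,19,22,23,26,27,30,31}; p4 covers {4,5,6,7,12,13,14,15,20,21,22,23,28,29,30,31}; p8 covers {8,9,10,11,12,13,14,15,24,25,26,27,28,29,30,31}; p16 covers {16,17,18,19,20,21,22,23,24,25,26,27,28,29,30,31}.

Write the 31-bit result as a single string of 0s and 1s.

Place data at non-parity positions: p1 p2 0 p4 0 0 0 p8 1 0 0 0 0 1 1 p16 0 0 0 0 1 1 1 0 1 0 1 1 0 1 1
p1 (pos 1,3,5,7,9,11,13,15,17,19,21,23,25,27,29,31): XOR of data positions = 0⊕0⊕0⊕1⊕0⊕0⊕1⊕0⊕0⊕1⊕1⊕1⊕1⊕0⊕1 = 1
p2 (pos 2,3,6,7,10,11,14,15,18,19,22,23,26,27,30,31): XOR of data positions = 0⊕0⊕0⊕0⊕0⊕1⊕1⊕0⊕0⊕1⊕1⊕0⊕1⊕1⊕1 = 1
p4 (pos 4,5,6,7,12,13,14,15,20,21,22,23,28,29,30,31): XOR of data positions = 0⊕0⊕0⊕0⊕0⊕1⊕1⊕0⊕1⊕1⊕1⊕1⊕0⊕1⊕1 = 0
p8 (pos 8,9,10,11,12,13,14,15,24,25,26,27,28,29,30,31): XOR of data positions = 1⊕0⊕0⊕0⊕0⊕1⊕1⊕0⊕1⊕0⊕1⊕1⊕0⊕1⊕1 = 0
p16 (pos 16,17,18,19,20,21,22,23,24,25,26,27,28,29,30,31): XOR of data positions = 0⊕0⊕0⊕0⊕1⊕1⊕1⊕0⊕1⊕0⊕1⊕1⊕0⊕1⊕1 = 0
Codeword: 1100000010000110000011101011011

1100000010000110000011101011011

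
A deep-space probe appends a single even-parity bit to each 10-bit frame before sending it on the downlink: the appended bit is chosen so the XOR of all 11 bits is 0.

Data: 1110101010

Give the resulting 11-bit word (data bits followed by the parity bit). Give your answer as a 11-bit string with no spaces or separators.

XOR of the 10 data bits: 1⊕1⊕1⊕0⊕1⊕0⊕1⊕0⊕1⊕0 = 0
Parity bit = 0 (so all 11 bits XOR to 0).

11101010100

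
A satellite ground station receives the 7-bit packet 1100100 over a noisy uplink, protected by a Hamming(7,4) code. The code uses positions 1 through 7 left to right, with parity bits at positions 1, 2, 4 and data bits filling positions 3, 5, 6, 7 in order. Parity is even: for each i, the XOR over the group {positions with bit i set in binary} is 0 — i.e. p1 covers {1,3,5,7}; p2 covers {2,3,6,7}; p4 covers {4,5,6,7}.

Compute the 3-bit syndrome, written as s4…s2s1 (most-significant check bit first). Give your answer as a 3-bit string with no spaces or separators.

s1 (pos 1,3,5,7): 1⊕0⊕1⊕0 = 0
s2 (pos 2,3,6,7): 1⊕0⊕0⊕0 = 1
s4 (pos 4,5,6,7): 0⊕1⊕0⊕0 = 1
Syndrome s4…s1 = 110 → error at position 6.

110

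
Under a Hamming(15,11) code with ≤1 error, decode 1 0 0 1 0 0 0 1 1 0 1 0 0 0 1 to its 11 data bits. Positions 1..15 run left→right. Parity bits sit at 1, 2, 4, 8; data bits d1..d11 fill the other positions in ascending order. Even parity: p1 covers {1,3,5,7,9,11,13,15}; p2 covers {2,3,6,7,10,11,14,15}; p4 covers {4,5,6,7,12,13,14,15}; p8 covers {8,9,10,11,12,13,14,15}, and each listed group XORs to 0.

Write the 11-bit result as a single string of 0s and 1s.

s1 (pos 1,3,5,7,9,11,13,15): 1⊕0⊕0⊕0⊕1⊕1⊕0⊕1 = 0
s2 (pos 2,3,6,7,10,11,14,15): 0⊕0⊕0⊕0⊕0⊕1⊕0⊕1 = 0
s4 (pos 4,5,6,7,12,13,14,15): 1⊕0⊕0⊕0⊕0⊕0⊕0⊕1 = 0
s8 (pos 8,9,10,11,12,13,14,15): 1⊕1⊕0⊕1⊕0⊕0⊕0⊕1 = 0
Syndrome s8…s1 = 0000 → no error.
Read data bits from positions 3,5,6,7,9,10,11,12,13,14,15: 00001010001

00001010001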